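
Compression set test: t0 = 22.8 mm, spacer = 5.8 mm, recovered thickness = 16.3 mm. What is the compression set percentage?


CS = (t0 - recovered) / (t0 - ts) * 100
= (22.8 - 16.3) / (22.8 - 5.8) * 100
= 6.5 / 17.0 * 100
= 38.2%

38.2%


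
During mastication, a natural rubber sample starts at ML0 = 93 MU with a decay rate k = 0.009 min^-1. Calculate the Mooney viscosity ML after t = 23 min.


ML = ML0 * exp(-k * t)
ML = 93 * exp(-0.009 * 23)
ML = 93 * 0.8130
ML = 75.61 MU

75.61 MU


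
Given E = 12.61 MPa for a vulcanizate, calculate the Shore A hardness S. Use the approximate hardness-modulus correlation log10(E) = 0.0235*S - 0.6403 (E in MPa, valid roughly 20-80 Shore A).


log10(E) = 0.0235*S - 0.6403  =>  S = (log10(E) + 0.6403) / 0.0235
log10(12.61) = 1.100715
S = (1.100715 + 0.6403) / 0.0235 = 1.741015 / 0.0235
S = 74.1

Shore A = 74.1


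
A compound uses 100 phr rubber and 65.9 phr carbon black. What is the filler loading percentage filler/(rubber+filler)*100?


Filler % = filler / (rubber + filler) * 100
= 65.9 / (100 + 65.9) * 100
= 65.9 / 165.9 * 100
= 39.72%

39.72%


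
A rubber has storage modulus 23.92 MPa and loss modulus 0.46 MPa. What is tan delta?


tan delta = E'' / E'
= 0.46 / 23.92
= 0.0192

tan delta = 0.0192


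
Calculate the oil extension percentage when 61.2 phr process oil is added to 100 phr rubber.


Oil % = oil / (100 + oil) * 100
= 61.2 / (100 + 61.2) * 100
= 61.2 / 161.2 * 100
= 37.97%

37.97%


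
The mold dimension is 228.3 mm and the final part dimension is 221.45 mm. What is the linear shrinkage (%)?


Shrinkage = (mold - part) / mold * 100
= (228.3 - 221.45) / 228.3 * 100
= 6.85 / 228.3 * 100
= 3.0%

3.0%


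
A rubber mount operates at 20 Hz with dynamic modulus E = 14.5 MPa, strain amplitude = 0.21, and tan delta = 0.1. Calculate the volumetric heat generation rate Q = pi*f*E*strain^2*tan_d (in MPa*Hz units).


Q = pi * f * E * strain^2 * tan_d
= pi * 20 * 14.5 * 0.21^2 * 0.1
= pi * 20 * 14.5 * 0.0441 * 0.1
= 4.0178

Q = 4.0178


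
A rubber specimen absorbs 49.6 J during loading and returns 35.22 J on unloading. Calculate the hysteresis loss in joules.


Hysteresis loss = loading - unloading
= 49.6 - 35.22
= 14.38 J

14.38 J


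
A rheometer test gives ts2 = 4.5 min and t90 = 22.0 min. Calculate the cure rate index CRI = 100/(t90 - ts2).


CRI = 100 / (t90 - ts2)
= 100 / (22.0 - 4.5)
= 100 / 17.5
= 5.71 min^-1

5.71 min^-1


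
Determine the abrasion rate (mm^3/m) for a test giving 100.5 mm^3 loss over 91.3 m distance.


Rate = volume_loss / distance
= 100.5 / 91.3
= 1.101 mm^3/m

1.101 mm^3/m


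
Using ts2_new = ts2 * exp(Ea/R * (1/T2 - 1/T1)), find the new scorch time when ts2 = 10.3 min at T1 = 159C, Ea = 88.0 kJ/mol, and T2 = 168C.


Convert temperatures: T1 = 159 + 273.15 = 432.15 K, T2 = 168 + 273.15 = 441.15 K
ts2_new = 10.3 * exp(88000 / 8.314 * (1/441.15 - 1/432.15))
1/T2 - 1/T1 = -4.7209e-05
ts2_new = 6.25 min

6.25 min


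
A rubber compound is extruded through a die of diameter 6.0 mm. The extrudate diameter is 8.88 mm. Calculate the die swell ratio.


Die swell ratio = D_extrudate / D_die
= 8.88 / 6.0
= 1.48

Die swell = 1.48


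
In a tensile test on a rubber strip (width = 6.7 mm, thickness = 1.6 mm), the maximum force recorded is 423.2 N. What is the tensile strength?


Area = width * thickness = 6.7 * 1.6 = 10.72 mm^2
TS = force / area = 423.2 / 10.72 = 39.48 MPa

39.48 MPa


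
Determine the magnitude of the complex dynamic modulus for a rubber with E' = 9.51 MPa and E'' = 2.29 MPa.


|E*| = sqrt(E'^2 + E''^2)
= sqrt(9.51^2 + 2.29^2)
= sqrt(90.4401 + 5.2441)
= 9.782 MPa

9.782 MPa


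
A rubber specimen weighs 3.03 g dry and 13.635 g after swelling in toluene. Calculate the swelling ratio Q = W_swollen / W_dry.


Q = W_swollen / W_dry
Q = 13.635 / 3.03
Q = 4.5

Q = 4.5


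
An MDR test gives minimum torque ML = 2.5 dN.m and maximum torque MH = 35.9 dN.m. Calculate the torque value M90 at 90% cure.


M90 = ML + 0.9 * (MH - ML)
M90 = 2.5 + 0.9 * (35.9 - 2.5)
M90 = 2.5 + 0.9 * 33.4
M90 = 32.56 dN.m

32.56 dN.m


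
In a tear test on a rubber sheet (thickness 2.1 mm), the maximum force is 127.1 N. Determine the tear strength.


Tear strength = force / thickness
= 127.1 / 2.1
= 60.52 N/mm

60.52 N/mm


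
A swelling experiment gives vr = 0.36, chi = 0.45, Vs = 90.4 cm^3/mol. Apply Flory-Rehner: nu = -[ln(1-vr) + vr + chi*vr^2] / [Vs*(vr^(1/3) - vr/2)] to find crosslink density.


ln(1 - vr) = ln(1 - 0.36) = -0.4463
Numerator = -((-0.4463) + 0.36 + 0.45 * 0.36^2) = 0.0280
Denominator = 90.4 * (0.36^(1/3) - 0.36/2) = 48.0366
nu = 0.0280 / 48.0366 = 5.8220e-04 mol/cm^3

5.8220e-04 mol/cm^3


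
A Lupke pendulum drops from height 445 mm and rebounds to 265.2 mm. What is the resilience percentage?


Resilience = h_rebound / h_drop * 100
= 265.2 / 445 * 100
= 59.6%

59.6%


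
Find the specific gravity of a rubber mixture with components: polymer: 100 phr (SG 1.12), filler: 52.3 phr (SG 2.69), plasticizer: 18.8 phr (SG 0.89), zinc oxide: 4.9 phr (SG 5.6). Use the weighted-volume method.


Sum of weights = 176.0
Volume contributions:
  polymer: 100/1.12 = 89.2857
  filler: 52.3/2.69 = 19.4424
  plasticizer: 18.8/0.89 = 21.1236
  zinc oxide: 4.9/5.6 = 0.8750
Sum of volumes = 130.7267
SG = 176.0 / 130.7267 = 1.346

SG = 1.346


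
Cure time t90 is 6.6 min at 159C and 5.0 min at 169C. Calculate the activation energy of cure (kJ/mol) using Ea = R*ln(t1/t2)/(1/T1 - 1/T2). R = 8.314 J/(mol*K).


T1 = 432.15 K, T2 = 442.15 K
1/T1 - 1/T2 = 5.2335e-05
ln(t1/t2) = ln(6.6/5.0) = 0.2776
Ea = 8.314 * 0.2776 / 5.2335e-05 = 44104.5379 J/mol
Ea = 44.1 kJ/mol

44.1 kJ/mol


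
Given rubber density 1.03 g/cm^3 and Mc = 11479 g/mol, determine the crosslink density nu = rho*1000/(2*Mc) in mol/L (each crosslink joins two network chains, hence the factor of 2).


nu = rho * 1000 / (2 * Mc)
nu = 1.03 * 1000 / (2 * 11479)
nu = 1030.0 / 22958
nu = 0.0449 mol/L

0.0449 mol/L


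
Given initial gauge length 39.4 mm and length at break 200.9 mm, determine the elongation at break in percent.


Elongation = (Lf - L0) / L0 * 100
= (200.9 - 39.4) / 39.4 * 100
= 161.5 / 39.4 * 100
= 409.9%

409.9%


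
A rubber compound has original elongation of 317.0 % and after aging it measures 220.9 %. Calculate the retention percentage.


Retention = aged / original * 100
= 220.9 / 317.0 * 100
= 69.7%

69.7%


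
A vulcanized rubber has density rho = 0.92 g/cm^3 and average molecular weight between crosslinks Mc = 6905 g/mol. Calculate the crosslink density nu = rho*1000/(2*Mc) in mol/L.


nu = rho * 1000 / (2 * Mc)
nu = 0.92 * 1000 / (2 * 6905)
nu = 920.0 / 13810
nu = 0.0666 mol/L

0.0666 mol/L


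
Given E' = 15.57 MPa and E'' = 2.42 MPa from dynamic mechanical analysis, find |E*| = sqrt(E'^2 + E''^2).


|E*| = sqrt(E'^2 + E''^2)
= sqrt(15.57^2 + 2.42^2)
= sqrt(242.4249 + 5.8564)
= 15.757 MPa

15.757 MPa


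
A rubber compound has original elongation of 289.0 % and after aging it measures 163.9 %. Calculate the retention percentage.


Retention = aged / original * 100
= 163.9 / 289.0 * 100
= 56.7%

56.7%


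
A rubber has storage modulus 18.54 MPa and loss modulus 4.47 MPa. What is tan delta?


tan delta = E'' / E'
= 4.47 / 18.54
= 0.2411

tan delta = 0.2411


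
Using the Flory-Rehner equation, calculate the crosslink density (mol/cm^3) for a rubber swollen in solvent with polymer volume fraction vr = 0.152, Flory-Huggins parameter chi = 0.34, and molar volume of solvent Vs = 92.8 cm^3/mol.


ln(1 - vr) = ln(1 - 0.152) = -0.1649
Numerator = -((-0.1649) + 0.152 + 0.34 * 0.152^2) = 0.0050
Denominator = 92.8 * (0.152^(1/3) - 0.152/2) = 42.4727
nu = 0.0050 / 42.4727 = 1.1818e-04 mol/cm^3

1.1818e-04 mol/cm^3


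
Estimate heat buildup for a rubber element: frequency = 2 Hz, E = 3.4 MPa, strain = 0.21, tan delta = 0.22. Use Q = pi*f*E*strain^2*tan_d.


Q = pi * f * E * strain^2 * tan_d
= pi * 2 * 3.4 * 0.21^2 * 0.22
= pi * 2 * 3.4 * 0.0441 * 0.22
= 0.2073

Q = 0.2073


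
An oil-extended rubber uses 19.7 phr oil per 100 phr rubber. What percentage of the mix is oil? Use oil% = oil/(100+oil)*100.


Oil % = oil / (100 + oil) * 100
= 19.7 / (100 + 19.7) * 100
= 19.7 / 119.7 * 100
= 16.46%

16.46%


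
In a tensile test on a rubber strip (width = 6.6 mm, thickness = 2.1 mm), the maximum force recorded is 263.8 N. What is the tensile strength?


Area = width * thickness = 6.6 * 2.1 = 13.86 mm^2
TS = force / area = 263.8 / 13.86 = 19.03 MPa

19.03 MPa


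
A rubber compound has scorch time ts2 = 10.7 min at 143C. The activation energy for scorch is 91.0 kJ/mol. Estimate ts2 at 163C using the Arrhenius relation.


Convert temperatures: T1 = 143 + 273.15 = 416.15 K, T2 = 163 + 273.15 = 436.15 K
ts2_new = 10.7 * exp(91000 / 8.314 * (1/436.15 - 1/416.15))
1/T2 - 1/T1 = -1.1019e-04
ts2_new = 3.2 min

3.2 min


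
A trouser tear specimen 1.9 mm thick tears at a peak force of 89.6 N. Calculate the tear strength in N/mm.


Tear strength = force / thickness
= 89.6 / 1.9
= 47.16 N/mm

47.16 N/mm


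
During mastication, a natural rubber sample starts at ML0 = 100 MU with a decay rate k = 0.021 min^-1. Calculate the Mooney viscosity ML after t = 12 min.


ML = ML0 * exp(-k * t)
ML = 100 * exp(-0.021 * 12)
ML = 100 * 0.7772
ML = 77.72 MU

77.72 MU


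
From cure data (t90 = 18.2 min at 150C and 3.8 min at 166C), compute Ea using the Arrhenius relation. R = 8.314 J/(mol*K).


T1 = 423.15 K, T2 = 439.15 K
1/T1 - 1/T2 = 8.6102e-05
ln(t1/t2) = ln(18.2/3.8) = 1.5664
Ea = 8.314 * 1.5664 / 8.6102e-05 = 151253.5706 J/mol
Ea = 151.25 kJ/mol

151.25 kJ/mol


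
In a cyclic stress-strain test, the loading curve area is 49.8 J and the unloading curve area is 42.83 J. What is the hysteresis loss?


Hysteresis loss = loading - unloading
= 49.8 - 42.83
= 6.97 J

6.97 J


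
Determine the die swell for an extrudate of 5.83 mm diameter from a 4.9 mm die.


Die swell ratio = D_extrudate / D_die
= 5.83 / 4.9
= 1.19

Die swell = 1.19


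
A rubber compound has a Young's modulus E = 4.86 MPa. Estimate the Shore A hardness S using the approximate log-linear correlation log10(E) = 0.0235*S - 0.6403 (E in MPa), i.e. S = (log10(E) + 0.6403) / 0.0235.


log10(E) = 0.0235*S - 0.6403  =>  S = (log10(E) + 0.6403) / 0.0235
log10(4.86) = 0.686636
S = (0.686636 + 0.6403) / 0.0235 = 1.326936 / 0.0235
S = 56.5

Shore A = 56.5


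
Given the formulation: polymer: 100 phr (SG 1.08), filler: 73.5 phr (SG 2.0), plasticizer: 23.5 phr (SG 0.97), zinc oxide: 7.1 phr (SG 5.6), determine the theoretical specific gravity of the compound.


Sum of weights = 204.1
Volume contributions:
  polymer: 100/1.08 = 92.5926
  filler: 73.5/2.0 = 36.7500
  plasticizer: 23.5/0.97 = 24.2268
  zinc oxide: 7.1/5.6 = 1.2679
Sum of volumes = 154.8373
SG = 204.1 / 154.8373 = 1.318

SG = 1.318


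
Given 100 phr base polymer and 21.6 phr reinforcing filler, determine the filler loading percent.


Filler % = filler / (rubber + filler) * 100
= 21.6 / (100 + 21.6) * 100
= 21.6 / 121.6 * 100
= 17.76%

17.76%


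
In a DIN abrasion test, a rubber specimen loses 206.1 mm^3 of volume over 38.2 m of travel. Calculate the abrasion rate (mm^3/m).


Rate = volume_loss / distance
= 206.1 / 38.2
= 5.395 mm^3/m

5.395 mm^3/m


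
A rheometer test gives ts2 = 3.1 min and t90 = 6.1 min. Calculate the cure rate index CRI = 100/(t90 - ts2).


CRI = 100 / (t90 - ts2)
= 100 / (6.1 - 3.1)
= 100 / 3.0
= 33.33 min^-1

33.33 min^-1


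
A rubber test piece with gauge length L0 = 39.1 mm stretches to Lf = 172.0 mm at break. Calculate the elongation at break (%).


Elongation = (Lf - L0) / L0 * 100
= (172.0 - 39.1) / 39.1 * 100
= 132.9 / 39.1 * 100
= 339.9%

339.9%


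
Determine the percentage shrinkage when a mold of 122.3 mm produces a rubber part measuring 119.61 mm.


Shrinkage = (mold - part) / mold * 100
= (122.3 - 119.61) / 122.3 * 100
= 2.69 / 122.3 * 100
= 2.2%

2.2%


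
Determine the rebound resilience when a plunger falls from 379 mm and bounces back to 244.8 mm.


Resilience = h_rebound / h_drop * 100
= 244.8 / 379 * 100
= 64.6%

64.6%


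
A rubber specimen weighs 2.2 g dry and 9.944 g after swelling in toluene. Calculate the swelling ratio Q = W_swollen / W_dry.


Q = W_swollen / W_dry
Q = 9.944 / 2.2
Q = 4.52

Q = 4.52


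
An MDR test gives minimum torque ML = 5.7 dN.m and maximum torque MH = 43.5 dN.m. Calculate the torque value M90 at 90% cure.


M90 = ML + 0.9 * (MH - ML)
M90 = 5.7 + 0.9 * (43.5 - 5.7)
M90 = 5.7 + 0.9 * 37.8
M90 = 39.72 dN.m

39.72 dN.m


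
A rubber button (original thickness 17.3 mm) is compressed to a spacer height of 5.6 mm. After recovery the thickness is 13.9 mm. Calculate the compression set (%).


CS = (t0 - recovered) / (t0 - ts) * 100
= (17.3 - 13.9) / (17.3 - 5.6) * 100
= 3.4 / 11.7 * 100
= 29.1%

29.1%


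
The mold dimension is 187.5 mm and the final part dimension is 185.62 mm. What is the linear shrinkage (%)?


Shrinkage = (mold - part) / mold * 100
= (187.5 - 185.62) / 187.5 * 100
= 1.88 / 187.5 * 100
= 1.0%

1.0%


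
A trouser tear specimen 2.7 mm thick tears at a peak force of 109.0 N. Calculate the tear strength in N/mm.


Tear strength = force / thickness
= 109.0 / 2.7
= 40.37 N/mm

40.37 N/mm


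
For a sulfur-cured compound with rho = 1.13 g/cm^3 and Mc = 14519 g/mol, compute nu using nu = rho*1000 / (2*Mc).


nu = rho * 1000 / (2 * Mc)
nu = 1.13 * 1000 / (2 * 14519)
nu = 1130.0 / 29038
nu = 0.0389 mol/L

0.0389 mol/L


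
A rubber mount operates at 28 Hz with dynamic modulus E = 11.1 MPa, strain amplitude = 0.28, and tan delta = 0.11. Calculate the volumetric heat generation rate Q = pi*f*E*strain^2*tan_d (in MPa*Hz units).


Q = pi * f * E * strain^2 * tan_d
= pi * 28 * 11.1 * 0.28^2 * 0.11
= pi * 28 * 11.1 * 0.0784 * 0.11
= 8.4205

Q = 8.4205


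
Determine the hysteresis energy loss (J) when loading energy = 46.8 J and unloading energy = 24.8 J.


Hysteresis loss = loading - unloading
= 46.8 - 24.8
= 22.0 J

22.0 J


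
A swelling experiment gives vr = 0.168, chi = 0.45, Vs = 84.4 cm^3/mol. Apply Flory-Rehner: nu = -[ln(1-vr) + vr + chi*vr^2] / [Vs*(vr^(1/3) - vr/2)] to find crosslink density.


ln(1 - vr) = ln(1 - 0.168) = -0.1839
Numerator = -((-0.1839) + 0.168 + 0.45 * 0.168^2) = 0.0032
Denominator = 84.4 * (0.168^(1/3) - 0.168/2) = 39.4810
nu = 0.0032 / 39.4810 = 8.1610e-05 mol/cm^3

8.1610e-05 mol/cm^3


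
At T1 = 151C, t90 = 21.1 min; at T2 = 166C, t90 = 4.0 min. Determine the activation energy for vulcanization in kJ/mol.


T1 = 424.15 K, T2 = 439.15 K
1/T1 - 1/T2 = 8.0530e-05
ln(t1/t2) = ln(21.1/4.0) = 1.6630
Ea = 8.314 * 1.6630 / 8.0530e-05 = 171687.1537 J/mol
Ea = 171.69 kJ/mol

171.69 kJ/mol


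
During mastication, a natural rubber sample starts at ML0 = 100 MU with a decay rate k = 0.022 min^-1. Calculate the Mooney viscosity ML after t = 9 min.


ML = ML0 * exp(-k * t)
ML = 100 * exp(-0.022 * 9)
ML = 100 * 0.8204
ML = 82.04 MU

82.04 MU


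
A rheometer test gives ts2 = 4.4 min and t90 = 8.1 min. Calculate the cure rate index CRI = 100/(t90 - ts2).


CRI = 100 / (t90 - ts2)
= 100 / (8.1 - 4.4)
= 100 / 3.7
= 27.03 min^-1

27.03 min^-1


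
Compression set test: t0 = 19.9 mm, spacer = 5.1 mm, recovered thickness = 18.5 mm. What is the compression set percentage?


CS = (t0 - recovered) / (t0 - ts) * 100
= (19.9 - 18.5) / (19.9 - 5.1) * 100
= 1.4 / 14.8 * 100
= 9.5%

9.5%


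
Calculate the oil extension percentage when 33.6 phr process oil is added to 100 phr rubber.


Oil % = oil / (100 + oil) * 100
= 33.6 / (100 + 33.6) * 100
= 33.6 / 133.6 * 100
= 25.15%

25.15%


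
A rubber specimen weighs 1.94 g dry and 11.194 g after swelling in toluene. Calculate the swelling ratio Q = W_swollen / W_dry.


Q = W_swollen / W_dry
Q = 11.194 / 1.94
Q = 5.77

Q = 5.77


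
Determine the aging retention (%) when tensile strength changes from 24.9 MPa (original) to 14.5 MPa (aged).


Retention = aged / original * 100
= 14.5 / 24.9 * 100
= 58.2%

58.2%


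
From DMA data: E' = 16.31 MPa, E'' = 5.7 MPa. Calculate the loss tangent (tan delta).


tan delta = E'' / E'
= 5.7 / 16.31
= 0.3495

tan delta = 0.3495


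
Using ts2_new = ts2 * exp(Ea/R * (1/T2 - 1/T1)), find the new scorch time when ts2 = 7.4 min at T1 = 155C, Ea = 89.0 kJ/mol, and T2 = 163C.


Convert temperatures: T1 = 155 + 273.15 = 428.15 K, T2 = 163 + 273.15 = 436.15 K
ts2_new = 7.4 * exp(89000 / 8.314 * (1/436.15 - 1/428.15))
1/T2 - 1/T1 = -4.2841e-05
ts2_new = 4.68 min

4.68 min


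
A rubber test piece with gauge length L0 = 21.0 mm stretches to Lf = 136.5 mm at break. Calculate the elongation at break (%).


Elongation = (Lf - L0) / L0 * 100
= (136.5 - 21.0) / 21.0 * 100
= 115.5 / 21.0 * 100
= 550.0%

550.0%


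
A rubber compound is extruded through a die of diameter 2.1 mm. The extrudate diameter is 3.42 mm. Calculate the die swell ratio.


Die swell ratio = D_extrudate / D_die
= 3.42 / 2.1
= 1.629

Die swell = 1.629


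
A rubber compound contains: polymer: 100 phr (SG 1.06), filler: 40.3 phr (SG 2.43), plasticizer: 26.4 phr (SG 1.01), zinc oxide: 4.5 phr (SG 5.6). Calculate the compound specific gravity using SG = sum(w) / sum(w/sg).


Sum of weights = 171.2
Volume contributions:
  polymer: 100/1.06 = 94.3396
  filler: 40.3/2.43 = 16.5844
  plasticizer: 26.4/1.01 = 26.1386
  zinc oxide: 4.5/5.6 = 0.8036
Sum of volumes = 137.8662
SG = 171.2 / 137.8662 = 1.242

SG = 1.242


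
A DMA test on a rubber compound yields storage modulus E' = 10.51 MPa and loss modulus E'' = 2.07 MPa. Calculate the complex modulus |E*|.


|E*| = sqrt(E'^2 + E''^2)
= sqrt(10.51^2 + 2.07^2)
= sqrt(110.4601 + 4.2849)
= 10.712 MPa

10.712 MPa


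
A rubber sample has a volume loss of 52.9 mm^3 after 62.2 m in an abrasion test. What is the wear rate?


Rate = volume_loss / distance
= 52.9 / 62.2
= 0.85 mm^3/m

0.85 mm^3/m


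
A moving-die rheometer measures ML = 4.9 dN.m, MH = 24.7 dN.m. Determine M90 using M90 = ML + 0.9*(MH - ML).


M90 = ML + 0.9 * (MH - ML)
M90 = 4.9 + 0.9 * (24.7 - 4.9)
M90 = 4.9 + 0.9 * 19.8
M90 = 22.72 dN.m

22.72 dN.m


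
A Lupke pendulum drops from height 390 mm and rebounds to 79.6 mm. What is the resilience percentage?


Resilience = h_rebound / h_drop * 100
= 79.6 / 390 * 100
= 20.4%

20.4%


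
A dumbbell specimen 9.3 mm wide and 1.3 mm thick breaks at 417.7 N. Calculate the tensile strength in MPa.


Area = width * thickness = 9.3 * 1.3 = 12.09 mm^2
TS = force / area = 417.7 / 12.09 = 34.55 MPa

34.55 MPa


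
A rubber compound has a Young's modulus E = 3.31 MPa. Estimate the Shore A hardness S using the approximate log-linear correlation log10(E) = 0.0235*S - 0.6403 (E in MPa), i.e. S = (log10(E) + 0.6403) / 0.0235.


log10(E) = 0.0235*S - 0.6403  =>  S = (log10(E) + 0.6403) / 0.0235
log10(3.31) = 0.519828
S = (0.519828 + 0.6403) / 0.0235 = 1.160128 / 0.0235
S = 49.4

Shore A = 49.4


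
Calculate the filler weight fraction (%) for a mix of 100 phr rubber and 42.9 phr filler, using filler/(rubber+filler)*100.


Filler % = filler / (rubber + filler) * 100
= 42.9 / (100 + 42.9) * 100
= 42.9 / 142.9 * 100
= 30.02%

30.02%


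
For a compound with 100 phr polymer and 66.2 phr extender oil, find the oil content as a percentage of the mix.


Oil % = oil / (100 + oil) * 100
= 66.2 / (100 + 66.2) * 100
= 66.2 / 166.2 * 100
= 39.83%

39.83%


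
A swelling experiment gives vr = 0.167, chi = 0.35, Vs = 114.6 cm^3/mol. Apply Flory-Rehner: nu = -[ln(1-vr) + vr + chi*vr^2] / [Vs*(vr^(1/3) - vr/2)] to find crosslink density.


ln(1 - vr) = ln(1 - 0.167) = -0.1827
Numerator = -((-0.1827) + 0.167 + 0.35 * 0.167^2) = 0.0060
Denominator = 114.6 * (0.167^(1/3) - 0.167/2) = 53.5397
nu = 0.0060 / 53.5397 = 1.1133e-04 mol/cm^3

1.1133e-04 mol/cm^3


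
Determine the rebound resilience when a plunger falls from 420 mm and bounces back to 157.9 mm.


Resilience = h_rebound / h_drop * 100
= 157.9 / 420 * 100
= 37.6%

37.6%


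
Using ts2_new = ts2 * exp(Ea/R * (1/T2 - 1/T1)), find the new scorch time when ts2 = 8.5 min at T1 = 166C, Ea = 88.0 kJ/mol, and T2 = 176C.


Convert temperatures: T1 = 166 + 273.15 = 439.15 K, T2 = 176 + 273.15 = 449.15 K
ts2_new = 8.5 * exp(88000 / 8.314 * (1/449.15 - 1/439.15))
1/T2 - 1/T1 = -5.0699e-05
ts2_new = 4.97 min

4.97 min


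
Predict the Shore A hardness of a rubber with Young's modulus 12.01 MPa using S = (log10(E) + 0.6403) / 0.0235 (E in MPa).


log10(E) = 0.0235*S - 0.6403  =>  S = (log10(E) + 0.6403) / 0.0235
log10(12.01) = 1.079543
S = (1.079543 + 0.6403) / 0.0235 = 1.719843 / 0.0235
S = 73.2

Shore A = 73.2


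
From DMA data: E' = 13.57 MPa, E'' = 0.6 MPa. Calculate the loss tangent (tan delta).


tan delta = E'' / E'
= 0.6 / 13.57
= 0.0442

tan delta = 0.0442


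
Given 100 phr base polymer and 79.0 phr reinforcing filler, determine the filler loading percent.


Filler % = filler / (rubber + filler) * 100
= 79.0 / (100 + 79.0) * 100
= 79.0 / 179.0 * 100
= 44.13%

44.13%


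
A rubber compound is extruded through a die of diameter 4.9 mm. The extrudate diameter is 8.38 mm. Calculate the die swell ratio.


Die swell ratio = D_extrudate / D_die
= 8.38 / 4.9
= 1.71

Die swell = 1.71


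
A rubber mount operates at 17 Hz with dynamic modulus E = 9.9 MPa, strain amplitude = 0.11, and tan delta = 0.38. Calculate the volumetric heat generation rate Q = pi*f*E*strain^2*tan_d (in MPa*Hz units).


Q = pi * f * E * strain^2 * tan_d
= pi * 17 * 9.9 * 0.11^2 * 0.38
= pi * 17 * 9.9 * 0.0121 * 0.38
= 2.4311

Q = 2.4311


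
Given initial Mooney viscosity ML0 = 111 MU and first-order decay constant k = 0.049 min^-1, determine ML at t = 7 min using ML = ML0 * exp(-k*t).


ML = ML0 * exp(-k * t)
ML = 111 * exp(-0.049 * 7)
ML = 111 * 0.7096
ML = 78.77 MU

78.77 MU


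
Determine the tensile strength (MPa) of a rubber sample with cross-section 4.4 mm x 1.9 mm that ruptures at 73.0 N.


Area = width * thickness = 4.4 * 1.9 = 8.36 mm^2
TS = force / area = 73.0 / 8.36 = 8.73 MPa

8.73 MPa


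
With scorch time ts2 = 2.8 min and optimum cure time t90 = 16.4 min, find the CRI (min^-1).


CRI = 100 / (t90 - ts2)
= 100 / (16.4 - 2.8)
= 100 / 13.6
= 7.35 min^-1

7.35 min^-1


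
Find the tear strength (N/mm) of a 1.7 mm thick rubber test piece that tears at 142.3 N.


Tear strength = force / thickness
= 142.3 / 1.7
= 83.71 N/mm

83.71 N/mm


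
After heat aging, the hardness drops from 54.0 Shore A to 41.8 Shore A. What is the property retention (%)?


Retention = aged / original * 100
= 41.8 / 54.0 * 100
= 77.4%

77.4%


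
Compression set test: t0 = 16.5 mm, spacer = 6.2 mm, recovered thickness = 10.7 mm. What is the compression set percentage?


CS = (t0 - recovered) / (t0 - ts) * 100
= (16.5 - 10.7) / (16.5 - 6.2) * 100
= 5.8 / 10.3 * 100
= 56.3%

56.3%


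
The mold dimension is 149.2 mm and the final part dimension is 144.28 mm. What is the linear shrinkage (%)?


Shrinkage = (mold - part) / mold * 100
= (149.2 - 144.28) / 149.2 * 100
= 4.92 / 149.2 * 100
= 3.3%

3.3%


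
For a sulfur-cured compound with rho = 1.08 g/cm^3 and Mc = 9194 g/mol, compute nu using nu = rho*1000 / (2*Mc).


nu = rho * 1000 / (2 * Mc)
nu = 1.08 * 1000 / (2 * 9194)
nu = 1080.0 / 18388
nu = 0.0587 mol/L

0.0587 mol/L


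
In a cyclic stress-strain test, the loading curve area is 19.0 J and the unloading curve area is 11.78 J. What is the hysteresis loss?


Hysteresis loss = loading - unloading
= 19.0 - 11.78
= 7.22 J

7.22 J


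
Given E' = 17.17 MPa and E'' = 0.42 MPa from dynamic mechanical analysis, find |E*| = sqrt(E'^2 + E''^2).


|E*| = sqrt(E'^2 + E''^2)
= sqrt(17.17^2 + 0.42^2)
= sqrt(294.8089 + 0.1764)
= 17.175 MPa

17.175 MPa


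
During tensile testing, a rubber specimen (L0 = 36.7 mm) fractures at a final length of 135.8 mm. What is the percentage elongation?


Elongation = (Lf - L0) / L0 * 100
= (135.8 - 36.7) / 36.7 * 100
= 99.1 / 36.7 * 100
= 270.0%

270.0%


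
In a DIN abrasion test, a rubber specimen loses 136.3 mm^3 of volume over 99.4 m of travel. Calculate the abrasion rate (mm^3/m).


Rate = volume_loss / distance
= 136.3 / 99.4
= 1.371 mm^3/m

1.371 mm^3/m


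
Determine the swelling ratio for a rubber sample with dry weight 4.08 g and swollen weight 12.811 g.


Q = W_swollen / W_dry
Q = 12.811 / 4.08
Q = 3.14

Q = 3.14


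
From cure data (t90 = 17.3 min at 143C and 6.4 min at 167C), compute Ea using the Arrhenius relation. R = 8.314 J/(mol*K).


T1 = 416.15 K, T2 = 440.15 K
1/T1 - 1/T2 = 1.3103e-04
ln(t1/t2) = ln(17.3/6.4) = 0.9944
Ea = 8.314 * 0.9944 / 1.3103e-04 = 63097.7999 J/mol
Ea = 63.1 kJ/mol

63.1 kJ/mol


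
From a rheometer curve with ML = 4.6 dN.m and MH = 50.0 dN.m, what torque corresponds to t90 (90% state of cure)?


M90 = ML + 0.9 * (MH - ML)
M90 = 4.6 + 0.9 * (50.0 - 4.6)
M90 = 4.6 + 0.9 * 45.4
M90 = 45.46 dN.m

45.46 dN.m


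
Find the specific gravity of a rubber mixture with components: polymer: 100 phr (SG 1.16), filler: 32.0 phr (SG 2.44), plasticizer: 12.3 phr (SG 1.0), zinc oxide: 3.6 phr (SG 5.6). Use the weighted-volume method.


Sum of weights = 147.9
Volume contributions:
  polymer: 100/1.16 = 86.2069
  filler: 32.0/2.44 = 13.1148
  plasticizer: 12.3/1.0 = 12.3000
  zinc oxide: 3.6/5.6 = 0.6429
Sum of volumes = 112.2645
SG = 147.9 / 112.2645 = 1.317

SG = 1.317


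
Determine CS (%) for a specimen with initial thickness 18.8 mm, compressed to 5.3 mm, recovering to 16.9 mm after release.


CS = (t0 - recovered) / (t0 - ts) * 100
= (18.8 - 16.9) / (18.8 - 5.3) * 100
= 1.9 / 13.5 * 100
= 14.1%

14.1%


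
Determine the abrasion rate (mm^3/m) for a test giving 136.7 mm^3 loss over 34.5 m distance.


Rate = volume_loss / distance
= 136.7 / 34.5
= 3.962 mm^3/m

3.962 mm^3/m


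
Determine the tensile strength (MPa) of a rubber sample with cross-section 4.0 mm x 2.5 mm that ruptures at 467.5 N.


Area = width * thickness = 4.0 * 2.5 = 10.0 mm^2
TS = force / area = 467.5 / 10.0 = 46.75 MPa

46.75 MPa


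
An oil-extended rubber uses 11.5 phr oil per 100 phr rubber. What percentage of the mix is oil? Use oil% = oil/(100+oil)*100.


Oil % = oil / (100 + oil) * 100
= 11.5 / (100 + 11.5) * 100
= 11.5 / 111.5 * 100
= 10.31%

10.31%


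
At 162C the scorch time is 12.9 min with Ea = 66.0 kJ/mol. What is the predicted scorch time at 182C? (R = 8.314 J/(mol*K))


Convert temperatures: T1 = 162 + 273.15 = 435.15 K, T2 = 182 + 273.15 = 455.15 K
ts2_new = 12.9 * exp(66000 / 8.314 * (1/455.15 - 1/435.15))
1/T2 - 1/T1 = -1.0098e-04
ts2_new = 5.79 min

5.79 min


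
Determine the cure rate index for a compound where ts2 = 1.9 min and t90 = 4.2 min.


CRI = 100 / (t90 - ts2)
= 100 / (4.2 - 1.9)
= 100 / 2.3
= 43.48 min^-1

43.48 min^-1


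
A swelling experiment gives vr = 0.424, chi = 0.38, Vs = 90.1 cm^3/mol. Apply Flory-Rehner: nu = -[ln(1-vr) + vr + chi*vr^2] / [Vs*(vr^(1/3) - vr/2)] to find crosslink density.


ln(1 - vr) = ln(1 - 0.424) = -0.5516
Numerator = -((-0.5516) + 0.424 + 0.38 * 0.424^2) = 0.0593
Denominator = 90.1 * (0.424^(1/3) - 0.424/2) = 48.5871
nu = 0.0593 / 48.5871 = 0.0012 mol/cm^3

0.0012 mol/cm^3


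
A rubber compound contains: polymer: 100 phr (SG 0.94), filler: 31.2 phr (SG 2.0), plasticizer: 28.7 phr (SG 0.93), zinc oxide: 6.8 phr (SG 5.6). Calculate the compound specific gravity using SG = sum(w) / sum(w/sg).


Sum of weights = 166.7
Volume contributions:
  polymer: 100/0.94 = 106.3830
  filler: 31.2/2.0 = 15.6000
  plasticizer: 28.7/0.93 = 30.8602
  zinc oxide: 6.8/5.6 = 1.2143
Sum of volumes = 154.0575
SG = 166.7 / 154.0575 = 1.082

SG = 1.082


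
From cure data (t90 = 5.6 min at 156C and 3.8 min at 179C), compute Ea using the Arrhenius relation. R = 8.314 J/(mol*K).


T1 = 429.15 K, T2 = 452.15 K
1/T1 - 1/T2 = 1.1853e-04
ln(t1/t2) = ln(5.6/3.8) = 0.3878
Ea = 8.314 * 0.3878 / 1.1853e-04 = 27198.3800 J/mol
Ea = 27.2 kJ/mol

27.2 kJ/mol


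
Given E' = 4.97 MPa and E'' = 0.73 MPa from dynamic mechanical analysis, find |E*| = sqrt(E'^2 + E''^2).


|E*| = sqrt(E'^2 + E''^2)
= sqrt(4.97^2 + 0.73^2)
= sqrt(24.7009 + 0.5329)
= 5.023 MPa

5.023 MPa


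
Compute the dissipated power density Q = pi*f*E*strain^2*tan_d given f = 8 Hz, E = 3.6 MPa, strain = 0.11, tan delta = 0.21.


Q = pi * f * E * strain^2 * tan_d
= pi * 8 * 3.6 * 0.11^2 * 0.21
= pi * 8 * 3.6 * 0.0121 * 0.21
= 0.2299

Q = 0.2299


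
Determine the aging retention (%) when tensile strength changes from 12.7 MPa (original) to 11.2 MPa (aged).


Retention = aged / original * 100
= 11.2 / 12.7 * 100
= 88.2%

88.2%


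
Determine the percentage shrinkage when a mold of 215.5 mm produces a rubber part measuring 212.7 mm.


Shrinkage = (mold - part) / mold * 100
= (215.5 - 212.7) / 215.5 * 100
= 2.8 / 215.5 * 100
= 1.3%

1.3%


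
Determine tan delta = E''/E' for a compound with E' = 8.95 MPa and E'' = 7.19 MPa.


tan delta = E'' / E'
= 7.19 / 8.95
= 0.8034

tan delta = 0.8034


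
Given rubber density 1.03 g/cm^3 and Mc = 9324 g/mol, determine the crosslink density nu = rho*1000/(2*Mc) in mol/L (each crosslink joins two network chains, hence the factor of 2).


nu = rho * 1000 / (2 * Mc)
nu = 1.03 * 1000 / (2 * 9324)
nu = 1030.0 / 18648
nu = 0.0552 mol/L

0.0552 mol/L


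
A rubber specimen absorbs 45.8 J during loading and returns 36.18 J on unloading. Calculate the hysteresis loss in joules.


Hysteresis loss = loading - unloading
= 45.8 - 36.18
= 9.62 J

9.62 J


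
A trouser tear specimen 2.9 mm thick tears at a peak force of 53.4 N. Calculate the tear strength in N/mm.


Tear strength = force / thickness
= 53.4 / 2.9
= 18.41 N/mm

18.41 N/mm


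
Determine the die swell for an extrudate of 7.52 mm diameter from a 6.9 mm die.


Die swell ratio = D_extrudate / D_die
= 7.52 / 6.9
= 1.09

Die swell = 1.09


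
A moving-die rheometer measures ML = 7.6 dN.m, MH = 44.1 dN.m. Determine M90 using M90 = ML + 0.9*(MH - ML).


M90 = ML + 0.9 * (MH - ML)
M90 = 7.6 + 0.9 * (44.1 - 7.6)
M90 = 7.6 + 0.9 * 36.5
M90 = 40.45 dN.m

40.45 dN.m


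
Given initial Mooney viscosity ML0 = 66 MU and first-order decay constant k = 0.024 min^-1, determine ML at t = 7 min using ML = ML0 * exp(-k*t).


ML = ML0 * exp(-k * t)
ML = 66 * exp(-0.024 * 7)
ML = 66 * 0.8454
ML = 55.79 MU

55.79 MU


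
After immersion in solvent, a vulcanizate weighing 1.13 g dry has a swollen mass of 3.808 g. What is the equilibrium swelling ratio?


Q = W_swollen / W_dry
Q = 3.808 / 1.13
Q = 3.37

Q = 3.37


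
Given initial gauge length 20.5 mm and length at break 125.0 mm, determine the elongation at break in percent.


Elongation = (Lf - L0) / L0 * 100
= (125.0 - 20.5) / 20.5 * 100
= 104.5 / 20.5 * 100
= 509.8%

509.8%


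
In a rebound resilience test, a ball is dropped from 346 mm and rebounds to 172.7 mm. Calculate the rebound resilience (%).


Resilience = h_rebound / h_drop * 100
= 172.7 / 346 * 100
= 49.9%

49.9%


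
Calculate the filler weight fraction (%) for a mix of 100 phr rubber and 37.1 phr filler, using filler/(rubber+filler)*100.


Filler % = filler / (rubber + filler) * 100
= 37.1 / (100 + 37.1) * 100
= 37.1 / 137.1 * 100
= 27.06%

27.06%


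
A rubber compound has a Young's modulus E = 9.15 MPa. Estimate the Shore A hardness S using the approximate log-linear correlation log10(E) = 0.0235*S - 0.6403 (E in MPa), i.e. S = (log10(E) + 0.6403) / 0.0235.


log10(E) = 0.0235*S - 0.6403  =>  S = (log10(E) + 0.6403) / 0.0235
log10(9.15) = 0.961421
S = (0.961421 + 0.6403) / 0.0235 = 1.601721 / 0.0235
S = 68.2

Shore A = 68.2


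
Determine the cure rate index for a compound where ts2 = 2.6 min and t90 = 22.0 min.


CRI = 100 / (t90 - ts2)
= 100 / (22.0 - 2.6)
= 100 / 19.4
= 5.15 min^-1

5.15 min^-1


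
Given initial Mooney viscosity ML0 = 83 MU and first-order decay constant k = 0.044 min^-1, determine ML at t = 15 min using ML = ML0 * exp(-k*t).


ML = ML0 * exp(-k * t)
ML = 83 * exp(-0.044 * 15)
ML = 83 * 0.5169
ML = 42.9 MU

42.9 MU


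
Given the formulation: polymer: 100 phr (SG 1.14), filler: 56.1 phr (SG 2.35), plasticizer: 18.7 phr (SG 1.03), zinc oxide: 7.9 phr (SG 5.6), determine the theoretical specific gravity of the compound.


Sum of weights = 182.7
Volume contributions:
  polymer: 100/1.14 = 87.7193
  filler: 56.1/2.35 = 23.8723
  plasticizer: 18.7/1.03 = 18.1553
  zinc oxide: 7.9/5.6 = 1.4107
Sum of volumes = 131.1577
SG = 182.7 / 131.1577 = 1.393

SG = 1.393


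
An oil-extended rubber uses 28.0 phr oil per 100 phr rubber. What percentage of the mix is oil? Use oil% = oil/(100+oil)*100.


Oil % = oil / (100 + oil) * 100
= 28.0 / (100 + 28.0) * 100
= 28.0 / 128.0 * 100
= 21.88%

21.88%


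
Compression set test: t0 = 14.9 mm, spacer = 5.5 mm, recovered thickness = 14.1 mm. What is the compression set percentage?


CS = (t0 - recovered) / (t0 - ts) * 100
= (14.9 - 14.1) / (14.9 - 5.5) * 100
= 0.8 / 9.4 * 100
= 8.5%

8.5%


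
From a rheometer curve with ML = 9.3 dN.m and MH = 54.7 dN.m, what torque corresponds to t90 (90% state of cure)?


M90 = ML + 0.9 * (MH - ML)
M90 = 9.3 + 0.9 * (54.7 - 9.3)
M90 = 9.3 + 0.9 * 45.4
M90 = 50.16 dN.m

50.16 dN.m


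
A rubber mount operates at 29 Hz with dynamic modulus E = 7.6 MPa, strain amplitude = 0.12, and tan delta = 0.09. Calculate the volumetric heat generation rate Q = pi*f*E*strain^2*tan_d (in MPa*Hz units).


Q = pi * f * E * strain^2 * tan_d
= pi * 29 * 7.6 * 0.12^2 * 0.09
= pi * 29 * 7.6 * 0.0144 * 0.09
= 0.8974

Q = 0.8974


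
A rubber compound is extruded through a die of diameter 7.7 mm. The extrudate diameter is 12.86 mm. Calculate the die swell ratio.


Die swell ratio = D_extrudate / D_die
= 12.86 / 7.7
= 1.67

Die swell = 1.67


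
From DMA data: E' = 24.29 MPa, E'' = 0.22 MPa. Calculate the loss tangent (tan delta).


tan delta = E'' / E'
= 0.22 / 24.29
= 0.0091

tan delta = 0.0091


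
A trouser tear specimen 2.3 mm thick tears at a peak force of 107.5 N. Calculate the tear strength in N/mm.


Tear strength = force / thickness
= 107.5 / 2.3
= 46.74 N/mm

46.74 N/mm


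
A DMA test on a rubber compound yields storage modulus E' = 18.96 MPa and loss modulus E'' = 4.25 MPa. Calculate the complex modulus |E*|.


|E*| = sqrt(E'^2 + E''^2)
= sqrt(18.96^2 + 4.25^2)
= sqrt(359.4816 + 18.0625)
= 19.43 MPa

19.43 MPa


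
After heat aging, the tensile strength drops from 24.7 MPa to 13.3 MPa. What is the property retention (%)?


Retention = aged / original * 100
= 13.3 / 24.7 * 100
= 53.8%

53.8%


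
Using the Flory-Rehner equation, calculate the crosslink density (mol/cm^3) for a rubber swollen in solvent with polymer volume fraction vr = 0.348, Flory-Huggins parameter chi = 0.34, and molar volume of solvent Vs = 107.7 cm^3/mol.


ln(1 - vr) = ln(1 - 0.348) = -0.4277
Numerator = -((-0.4277) + 0.348 + 0.34 * 0.348^2) = 0.0385
Denominator = 107.7 * (0.348^(1/3) - 0.348/2) = 57.0148
nu = 0.0385 / 57.0148 = 6.7588e-04 mol/cm^3

6.7588e-04 mol/cm^3


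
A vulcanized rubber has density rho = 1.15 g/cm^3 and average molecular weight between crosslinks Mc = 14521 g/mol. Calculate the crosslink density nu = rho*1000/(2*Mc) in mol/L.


nu = rho * 1000 / (2 * Mc)
nu = 1.15 * 1000 / (2 * 14521)
nu = 1150.0 / 29042
nu = 0.0396 mol/L

0.0396 mol/L


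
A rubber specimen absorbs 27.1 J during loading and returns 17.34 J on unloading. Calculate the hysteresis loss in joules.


Hysteresis loss = loading - unloading
= 27.1 - 17.34
= 9.76 J

9.76 J


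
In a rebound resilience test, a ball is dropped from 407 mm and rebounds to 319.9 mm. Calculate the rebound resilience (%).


Resilience = h_rebound / h_drop * 100
= 319.9 / 407 * 100
= 78.6%

78.6%


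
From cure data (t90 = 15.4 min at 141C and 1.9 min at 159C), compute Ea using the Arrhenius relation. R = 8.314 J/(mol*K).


T1 = 414.15 K, T2 = 432.15 K
1/T1 - 1/T2 = 1.0057e-04
ln(t1/t2) = ln(15.4/1.9) = 2.0925
Ea = 8.314 * 2.0925 / 1.0057e-04 = 172980.8362 J/mol
Ea = 172.98 kJ/mol

172.98 kJ/mol


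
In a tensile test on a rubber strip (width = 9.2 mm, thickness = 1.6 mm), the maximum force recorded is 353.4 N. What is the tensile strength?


Area = width * thickness = 9.2 * 1.6 = 14.72 mm^2
TS = force / area = 353.4 / 14.72 = 24.01 MPa

24.01 MPa


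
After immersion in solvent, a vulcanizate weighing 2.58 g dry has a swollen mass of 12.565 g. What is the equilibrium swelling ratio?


Q = W_swollen / W_dry
Q = 12.565 / 2.58
Q = 4.87

Q = 4.87


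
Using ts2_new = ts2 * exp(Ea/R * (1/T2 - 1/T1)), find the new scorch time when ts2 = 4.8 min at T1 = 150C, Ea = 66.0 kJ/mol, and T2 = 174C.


Convert temperatures: T1 = 150 + 273.15 = 423.15 K, T2 = 174 + 273.15 = 447.15 K
ts2_new = 4.8 * exp(66000 / 8.314 * (1/447.15 - 1/423.15))
1/T2 - 1/T1 = -1.2684e-04
ts2_new = 1.75 min

1.75 min


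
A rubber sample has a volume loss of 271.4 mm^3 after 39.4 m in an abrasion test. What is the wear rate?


Rate = volume_loss / distance
= 271.4 / 39.4
= 6.888 mm^3/m

6.888 mm^3/m


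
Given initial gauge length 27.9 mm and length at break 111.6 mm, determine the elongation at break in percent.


Elongation = (Lf - L0) / L0 * 100
= (111.6 - 27.9) / 27.9 * 100
= 83.7 / 27.9 * 100
= 300.0%

300.0%


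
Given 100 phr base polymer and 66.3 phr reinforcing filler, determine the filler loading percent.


Filler % = filler / (rubber + filler) * 100
= 66.3 / (100 + 66.3) * 100
= 66.3 / 166.3 * 100
= 39.87%

39.87%


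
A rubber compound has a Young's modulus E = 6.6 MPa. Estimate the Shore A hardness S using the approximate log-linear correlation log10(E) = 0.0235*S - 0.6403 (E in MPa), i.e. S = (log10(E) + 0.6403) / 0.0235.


log10(E) = 0.0235*S - 0.6403  =>  S = (log10(E) + 0.6403) / 0.0235
log10(6.6) = 0.819544
S = (0.819544 + 0.6403) / 0.0235 = 1.459844 / 0.0235
S = 62.1

Shore A = 62.1


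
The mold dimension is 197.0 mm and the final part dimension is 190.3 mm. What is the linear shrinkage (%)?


Shrinkage = (mold - part) / mold * 100
= (197.0 - 190.3) / 197.0 * 100
= 6.7 / 197.0 * 100
= 3.4%

3.4%


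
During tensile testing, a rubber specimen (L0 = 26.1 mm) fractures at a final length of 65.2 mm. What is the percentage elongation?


Elongation = (Lf - L0) / L0 * 100
= (65.2 - 26.1) / 26.1 * 100
= 39.1 / 26.1 * 100
= 149.8%

149.8%


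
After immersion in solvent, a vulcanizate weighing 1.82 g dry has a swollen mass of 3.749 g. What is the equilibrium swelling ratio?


Q = W_swollen / W_dry
Q = 3.749 / 1.82
Q = 2.06

Q = 2.06


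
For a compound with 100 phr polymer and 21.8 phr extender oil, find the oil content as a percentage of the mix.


Oil % = oil / (100 + oil) * 100
= 21.8 / (100 + 21.8) * 100
= 21.8 / 121.8 * 100
= 17.9%

17.9%


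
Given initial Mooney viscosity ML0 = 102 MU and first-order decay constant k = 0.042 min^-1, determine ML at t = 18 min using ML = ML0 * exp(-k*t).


ML = ML0 * exp(-k * t)
ML = 102 * exp(-0.042 * 18)
ML = 102 * 0.4695
ML = 47.89 MU

47.89 MU


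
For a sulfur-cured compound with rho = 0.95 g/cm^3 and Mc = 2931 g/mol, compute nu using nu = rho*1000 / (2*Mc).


nu = rho * 1000 / (2 * Mc)
nu = 0.95 * 1000 / (2 * 2931)
nu = 950.0 / 5862
nu = 0.1621 mol/L

0.1621 mol/L


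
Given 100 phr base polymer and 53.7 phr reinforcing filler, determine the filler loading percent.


Filler % = filler / (rubber + filler) * 100
= 53.7 / (100 + 53.7) * 100
= 53.7 / 153.7 * 100
= 34.94%

34.94%


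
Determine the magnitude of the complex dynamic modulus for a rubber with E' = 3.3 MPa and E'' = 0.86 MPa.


|E*| = sqrt(E'^2 + E''^2)
= sqrt(3.3^2 + 0.86^2)
= sqrt(10.8900 + 0.7396)
= 3.41 MPa

3.41 MPa
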